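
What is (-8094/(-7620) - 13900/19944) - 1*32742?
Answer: -51831808594/1583055 ≈ -32742.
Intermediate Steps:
(-8094/(-7620) - 13900/19944) - 1*32742 = (-8094*(-1/7620) - 13900*1/19944) - 32742 = (1349/1270 - 3475/4986) - 32742 = 578216/1583055 - 32742 = -51831808594/1583055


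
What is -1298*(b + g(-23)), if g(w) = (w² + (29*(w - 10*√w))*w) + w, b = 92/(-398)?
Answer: -4093252086/199 - 8657660*I*√23 ≈ -2.0569e+7 - 4.1521e+7*I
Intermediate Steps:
b = -46/199 (b = 92*(-1/398) = -46/199 ≈ -0.23116)
g(w) = w + w² + w*(-290*√w + 29*w) (g(w) = (w² + (-290*√w + 29*w)*w) + w = (w² + w*(-290*√w + 29*w)) + w = w + w² + w*(-290*√w + 29*w))
-1298*(b + g(-23)) = -1298*(-46/199 + (-23 - (-6670)*I*√23 + 30*(-23)²)) = -1298*(-46/199 + (-23 - (-6670)*I*√23 + 30*529)) = -1298*(-46/199 + (-23 + 6670*I*√23 + 15870)) = -1298*(-46/199 + (15847 + 6670*I*√23)) = -1298*(3153507/199 + 6670*I*√23) = -4093252086/199 - 8657660*I*√23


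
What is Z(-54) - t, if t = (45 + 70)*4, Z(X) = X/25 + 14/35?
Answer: -11544/25 ≈ -461.76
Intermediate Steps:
Z(X) = ⅖ + X/25 (Z(X) = X*(1/25) + 14*(1/35) = X/25 + ⅖ = ⅖ + X/25)
t = 460 (t = 115*4 = 460)
Z(-54) - t = (⅖ + (1/25)*(-54)) - 1*460 = (⅖ - 54/25) - 460 = -44/25 - 460 = -11544/25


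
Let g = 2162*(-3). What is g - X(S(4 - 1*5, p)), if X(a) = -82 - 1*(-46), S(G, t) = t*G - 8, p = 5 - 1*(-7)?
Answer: -6450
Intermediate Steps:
p = 12 (p = 5 + 7 = 12)
S(G, t) = -8 + G*t (S(G, t) = G*t - 8 = -8 + G*t)
X(a) = -36 (X(a) = -82 + 46 = -36)
g = -6486
g - X(S(4 - 1*5, p)) = -6486 - 1*(-36) = -6486 + 36 = -6450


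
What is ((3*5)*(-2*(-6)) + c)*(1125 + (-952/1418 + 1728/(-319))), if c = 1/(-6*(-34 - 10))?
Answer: 12025919875459/59709144 ≈ 2.0141e+5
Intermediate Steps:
c = 1/264 (c = 1/(-6*(-44)) = 1/264 ≈ 0.0037879)
((3*5)*(-2*(-6)) + c)*(1125 + (-952/1418 + 1728/(-319))) = ((3*5)*(-2*(-6)) + 1/264)*(1125 + (-952/1418 + 1728/(-319))) = (15*12 + 1/264)*(1125 + (-952*1/1418 + 1728*(-1/319))) = (180 + 1/264)*(1125 + (-476/709 - 1728/319)) = 47521*(1125 - 1376996/226171)/264 = (47521/264)*(253065379/226171) = 12025919875459/59709144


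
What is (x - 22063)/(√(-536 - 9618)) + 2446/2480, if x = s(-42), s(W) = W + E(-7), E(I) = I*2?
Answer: 1223/1240 + 22119*I*√10154/10154 ≈ 0.98629 + 219.51*I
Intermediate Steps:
E(I) = 2*I
s(W) = -14 + W (s(W) = W + 2*(-7) = W - 14 = -14 + W)
x = -56 (x = -14 - 42 = -56)
(x - 22063)/(√(-536 - 9618)) + 2446/2480 = (-56 - 22063)/(√(-536 - 9618)) + 2446/2480 = -22119*(-I*√10154/10154) + 2446*(1/2480) = -22119*(-I*√10154/10154) + 1223/1240 = -(-22119)*I*√10154/10154 + 1223/1240 = 22119*I*√10154/10154 + 1223/1240 = 1223/1240 + 22119*I*√10154/10154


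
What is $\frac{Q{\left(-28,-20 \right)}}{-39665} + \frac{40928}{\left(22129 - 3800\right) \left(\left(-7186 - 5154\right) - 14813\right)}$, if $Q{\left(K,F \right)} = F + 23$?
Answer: $- \frac{3116471131}{19740768222105} \approx -0.00015787$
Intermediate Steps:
$Q{\left(K,F \right)} = 23 + F$
$\frac{Q{\left(-28,-20 \right)}}{-39665} + \frac{40928}{\left(22129 - 3800\right) \left(\left(-7186 - 5154\right) - 14813\right)} = \frac{23 - 20}{-39665} + \frac{40928}{\left(22129 - 3800\right) \left(\left(-7186 - 5154\right) - 14813\right)} = 3 \left(- \frac{1}{39665}\right) + \frac{40928}{18329 \left(\left(-7186 - 5154\right) - 14813\right)} = - \frac{3}{39665} + \frac{40928}{18329 \left(-12340 - 14813\right)} = - \frac{3}{39665} + \frac{40928}{18329 \left(-27153\right)} = - \frac{3}{39665} + \frac{40928}{-497687337} = - \frac{3}{39665} + 40928 \left(- \frac{1}{497687337}\right) = - \frac{3}{39665} - \frac{40928}{497687337} = - \frac{3116471131}{19740768222105}$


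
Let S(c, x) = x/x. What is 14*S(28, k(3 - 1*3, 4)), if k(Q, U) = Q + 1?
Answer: 14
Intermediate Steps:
k(Q, U) = 1 + Q
S(c, x) = 1
14*S(28, k(3 - 1*3, 4)) = 14*1 = 14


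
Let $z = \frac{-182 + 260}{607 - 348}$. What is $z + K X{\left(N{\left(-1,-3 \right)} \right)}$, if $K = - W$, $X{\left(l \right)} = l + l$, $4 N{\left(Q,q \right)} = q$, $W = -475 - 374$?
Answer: $- \frac{659517}{518} \approx -1273.2$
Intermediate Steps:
$W = -849$ ($W = -475 - 374 = -849$)
$N{\left(Q,q \right)} = \frac{q}{4}$
$X{\left(l \right)} = 2 l$
$K = 849$ ($K = \left(-1\right) \left(-849\right) = 849$)
$z = \frac{78}{259} \approx 0.30116$
$z + K X{\left(N{\left(-1,-3 \right)} \right)} = \frac{78}{259} + 849 \cdot 2 \cdot \frac{1}{4} \left(-3\right) = \frac{78}{259} + 849 \cdot 2 \left(- \frac{3}{4}\right) = \frac{78}{259} + 849 \left(- \frac{3}{2}\right) = \frac{78}{259} - \frac{2547}{2} = - \frac{659517}{518}$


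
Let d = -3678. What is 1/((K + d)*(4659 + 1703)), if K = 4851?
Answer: 1/7462626 ≈ 1.3400e-7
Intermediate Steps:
1/((K + d)*(4659 + 1703)) = 1/((4851 - 3678)*(4659 + 1703)) = 1/(1173*6362) = 1/7462626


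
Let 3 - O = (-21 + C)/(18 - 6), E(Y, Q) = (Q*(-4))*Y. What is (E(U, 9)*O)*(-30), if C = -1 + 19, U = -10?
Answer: -35100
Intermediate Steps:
C = 18
E(Y, Q) = -4*Q*Y (E(Y, Q) = (-4*Q)*Y = -4*Q*Y)
O = 13/4 (O = 3 - (-21 + 18)/(18 - 6) = 3 - (-3)/12 = 3 - 1*(-¼) = 3 + ¼ = 13/4 ≈ 3.2500)
(E(U, 9)*O)*(-30) = (-4*9*(-10)*(13/4))*(-30) = (360*(13/4))*(-30) = 1170*(-30) = -35100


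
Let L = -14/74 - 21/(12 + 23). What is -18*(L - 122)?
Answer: 408888/185 ≈ 2210.2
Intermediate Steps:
L = -146/185 (L = -14*1/74 - 21/35 = -7/37 - 21*1/35 = -7/37 - ⅗ = -146/185 ≈ -0.78919)
-18*(L - 122) = -18*(-146/185 - 122) = -18*(-22716/185) = 408888/185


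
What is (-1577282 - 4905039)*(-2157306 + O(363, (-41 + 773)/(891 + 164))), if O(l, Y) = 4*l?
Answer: 13974937657134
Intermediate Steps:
(-1577282 - 4905039)*(-2157306 + O(363, (-41 + 773)/(891 + 164))) = (-1577282 - 4905039)*(-2157306 + 4*363) = -6482321*(-2157306 + 1452) = -6482321*(-2155854) = 13974937657134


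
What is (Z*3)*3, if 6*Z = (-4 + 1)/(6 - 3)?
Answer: -3/2 ≈ -1.5000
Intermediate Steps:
Z = -1/6 (Z = ((-4 + 1)/(6 - 3))/6 = (-3/3)/6 = (-3*1/3)/6 = (1/6)*(-1) = -1/6 ≈ -0.16667)
(Z*3)*3 = -1/6*3*3 = -1/2*3 = -3/2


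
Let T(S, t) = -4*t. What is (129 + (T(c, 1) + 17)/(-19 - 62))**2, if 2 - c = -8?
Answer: 108910096/6561 ≈ 16600.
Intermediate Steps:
c = 10 (c = 2 - 1*(-8) = 2 + 8 = 10)
(129 + (T(c, 1) + 17)/(-19 - 62))**2 = (129 + (-4*1 + 17)/(-19 - 62))**2 = (129 + (-4 + 17)/(-81))**2 = (129 + 13*(-1/81))**2 = (129 - 13/81)**2 = (10436/81)**2 = 108910096/6561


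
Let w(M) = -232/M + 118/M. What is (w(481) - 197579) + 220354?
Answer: 10954661/481 ≈ 22775.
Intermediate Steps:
w(M) = -114/M
(w(481) - 197579) + 220354 = (-114/481 - 197579) + 220354 = -95035613/481 + 220354 = 10954661/481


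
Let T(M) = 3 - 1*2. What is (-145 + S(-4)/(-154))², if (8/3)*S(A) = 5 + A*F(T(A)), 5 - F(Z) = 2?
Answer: 651117289/30976 ≈ 21020.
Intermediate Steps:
T(M) = 1 (T(M) = 3 - 2 = 1)
F(Z) = 3 (F(Z) = 5 - 1*2 = 5 - 2 = 3)
S(A) = 15/8 + 9*A/8 (S(A) = 3*(5 + A*3)/8 = 3*(5 + 3*A)/8 = 15/8 + 9*A/8)
(-145 + S(-4)/(-154))² = (-145 + (15/8 + (9/8)*(-4))/(-154))² = (-145 + (15/8 - 9/2)*(-1/154))² = (-145 - 21/8*(-1/154))² = (-145 + 3/176)² = (-25517/176)² = 651117289/30976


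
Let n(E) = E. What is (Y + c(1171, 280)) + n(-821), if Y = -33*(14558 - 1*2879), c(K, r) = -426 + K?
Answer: -385483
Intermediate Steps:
Y = -385407 (Y = -33*(14558 - 2879) = -33*11679 = -385407)
(Y + c(1171, 280)) + n(-821) = (-385407 + (-426 + 1171)) - 821 = (-385407 + 745) - 821 = -384662 - 821 = -385483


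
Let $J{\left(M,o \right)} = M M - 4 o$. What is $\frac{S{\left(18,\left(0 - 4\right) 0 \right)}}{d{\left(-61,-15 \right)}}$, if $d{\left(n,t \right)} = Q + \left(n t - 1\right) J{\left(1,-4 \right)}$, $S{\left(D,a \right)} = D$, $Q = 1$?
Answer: $\frac{18}{15539} \approx 0.0011584$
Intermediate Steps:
$J{\left(M,o \right)} = M^{2} - 4 o$
$d{\left(n,t \right)} = -16 + 17 n t$ ($d{\left(n,t \right)} = 1 + \left(n t - 1\right) \left(1^{2} - -16\right) = 1 + \left(-1 + n t\right) \left(1 + 16\right) = 1 + \left(-1 + n t\right) 17 = 1 + \left(-17 + 17 n t\right) = -16 + 17 n t$)
$\frac{S{\left(18,\left(0 - 4\right) 0 \right)}}{d{\left(-61,-15 \right)}} = \frac{18}{-16 + 17 \left(-61\right) \left(-15\right)} = \frac{18}{-16 + 15555} = \frac{18}{15539}$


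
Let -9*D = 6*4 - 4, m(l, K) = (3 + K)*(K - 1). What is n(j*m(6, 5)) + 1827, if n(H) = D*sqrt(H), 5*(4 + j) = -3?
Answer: 1827 - 16*I*sqrt(230)/9 ≈ 1827.0 - 26.961*I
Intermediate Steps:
j = -23/5 (j = -4 + (1/5)*(-3) = -4 - 3/5 = -23/5 ≈ -4.6000)
m(l, K) = (-1 + K)*(3 + K) (m(l, K) = (3 + K)*(-1 + K) = (-1 + K)*(3 + K))
D = -20/9 (D = -(6*4 - 4)/9 = -(24 - 4)/9 = -1/9*20 = -20/9 ≈ -2.2222)
n(H) = -20*sqrt(H)/9
n(j*m(6, 5)) + 1827 = -20*I*sqrt(115)*sqrt(-3 + 5**2 + 2*5)/5/9 + 1827 = -20*I*sqrt(115)*sqrt(-3 + 25 + 10)/5/9 + 1827 = -20*4*I*sqrt(230)/5/9 + 1827 = -16*I*sqrt(230)/9 + 1827 = 1827 - 16*I*sqrt(230)/9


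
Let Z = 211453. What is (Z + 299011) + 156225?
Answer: 666689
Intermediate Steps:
(Z + 299011) + 156225 = (211453 + 299011) + 156225 = 510464 + 156225 = 666689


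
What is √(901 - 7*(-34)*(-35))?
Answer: I*√7429 ≈ 86.192*I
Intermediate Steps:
√(901 - 7*(-34)*(-35)) = √(901 + 238*(-35)) = √(901 - 8330) = √(-7429) = I*√7429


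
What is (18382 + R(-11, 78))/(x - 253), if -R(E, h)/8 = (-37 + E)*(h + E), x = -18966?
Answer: -44110/19219 ≈ -2.2951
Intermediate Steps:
R(E, h) = -8*(-37 + E)*(E + h) (R(E, h) = -8*(-37 + E)*(h + E) = -8*(-37 + E)*(E + h))
(18382 + R(-11, 78))/(x - 253) = (18382 + (-8*(-11)**2 + 296*(-11) + 296*78 - 8*(-11)*78))/(-18966 - 253) = (18382 + (-8*121 - 3256 + 23088 + 6864))/(-19219) = (18382 + (-968 - 3256 + 23088 + 6864))*(-1/19219) = (18382 + 25728)*(-1/19219) = 44110*(-1/19219) = -44110/19219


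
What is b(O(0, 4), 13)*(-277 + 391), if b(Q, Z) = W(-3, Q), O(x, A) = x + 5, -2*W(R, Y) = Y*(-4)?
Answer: 1140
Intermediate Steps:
W(R, Y) = 2*Y (W(R, Y) = -Y*(-4)/2 = -(-2)*Y = 2*Y)
O(x, A) = 5 + x
b(Q, Z) = 2*Q
b(O(0, 4), 13)*(-277 + 391) = (2*(5 + 0))*(-277 + 391) = (2*5)*114 = 10*114 = 1140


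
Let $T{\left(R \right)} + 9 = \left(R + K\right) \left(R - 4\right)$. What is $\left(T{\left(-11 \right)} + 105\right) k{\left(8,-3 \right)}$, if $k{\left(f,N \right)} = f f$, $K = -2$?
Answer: $18624$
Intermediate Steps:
$k{\left(f,N \right)} = f^{2}$
$T{\left(R \right)} = -9 + \left(-4 + R\right) \left(-2 + R\right)$ ($T{\left(R \right)} = -9 + \left(R - 2\right) \left(R - 4\right) = -9 + \left(-2 + R\right) \left(-4 + R\right) = -9 + \left(-4 + R\right) \left(-2 + R\right)$)
$\left(T{\left(-11 \right)} + 105\right) k{\left(8,-3 \right)} = \left(\left(-1 + \left(-11\right)^{2} - -66\right) + 105\right) 8^{2} = \left(\left(-1 + 121 + 66\right) + 105\right) 64 = \left(186 + 105\right) 64 = 291 \cdot 64 = 18624$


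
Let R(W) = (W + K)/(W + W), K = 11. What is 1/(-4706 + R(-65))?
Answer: -65/305863 ≈ -0.00021251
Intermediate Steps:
R(W) = (11 + W)/(2*W) (R(W) = (W + 11)/(W + W) = (11 + W)/((2*W)) = (11 + W)*(1/(2*W)) = (11 + W)/(2*W))
1/(-4706 + R(-65)) = 1/(-4706 + (1/2)*(11 - 65)/(-65)) = 1/(-4706 + (1/2)*(-1/65)*(-54)) = 1/(-4706 + 27/65) = 1/(-305863/65) = -65/305863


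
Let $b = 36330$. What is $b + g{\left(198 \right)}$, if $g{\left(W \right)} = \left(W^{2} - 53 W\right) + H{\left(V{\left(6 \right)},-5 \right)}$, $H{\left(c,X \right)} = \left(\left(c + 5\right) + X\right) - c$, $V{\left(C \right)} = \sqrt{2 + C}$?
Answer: $65040$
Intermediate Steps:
$H{\left(c,X \right)} = 5 + X$ ($H{\left(c,X \right)} = \left(\left(5 + c\right) + X\right) - c = \left(5 + X + c\right) - c = 5 + X$)
$g{\left(W \right)} = W^{2} - 53 W$ ($g{\left(W \right)} = \left(W^{2} - 53 W\right) + \left(5 - 5\right) = \left(W^{2} - 53 W\right) + 0 = W^{2} - 53 W$)
$b + g{\left(198 \right)} = 36330 + 198 \left(-53 + 198\right) = 36330 + 198 \cdot 145 = 36330 + 28710 = 65040$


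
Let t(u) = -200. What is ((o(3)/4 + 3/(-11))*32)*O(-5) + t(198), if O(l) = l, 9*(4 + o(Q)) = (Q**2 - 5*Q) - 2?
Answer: 3880/99 ≈ 39.192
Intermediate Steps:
o(Q) = -38/9 - 5*Q/9 + Q**2/9 (o(Q) = -4 + ((Q**2 - 5*Q) - 2)/9 = -4 + (-2 + Q**2 - 5*Q)/9 = -4 + (-2/9 - 5*Q/9 + Q**2/9) = -38/9 - 5*Q/9 + Q**2/9)
((o(3)/4 + 3/(-11))*32)*O(-5) + t(198) = (((-38/9 - 5/9*3 + (1/9)*3**2)/4 + 3/(-11))*32)*(-5) - 200 = (((-38/9 - 5/3 + (1/9)*9)*(1/4) + 3*(-1/11))*32)*(-5) - 200 = (((-38/9 - 5/3 + 1)*(1/4) - 3/11)*32)*(-5) - 200 = ((-44/9*1/4 - 3/11)*32)*(-5) - 200 = ((-11/9 - 3/11)*32)*(-5) - 200 = -148/99*32*(-5) - 200 = -4736/99*(-5) - 200 = 23680/99 - 200 = 3880/99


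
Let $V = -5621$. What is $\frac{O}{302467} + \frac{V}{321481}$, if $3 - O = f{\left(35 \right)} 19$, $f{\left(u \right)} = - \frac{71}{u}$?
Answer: $- \frac{59038411871}{3403308776945} \approx -0.017347$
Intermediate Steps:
$O = \frac{1454}{35}$ ($O = 3 - - \frac{71}{35} \cdot 19 = 3 - \left(-71\right) \frac{1}{35} \cdot 19 = 3 - \left(- \frac{71}{35}\right) 19 = 3 - - \frac{1349}{35} = 3 + \frac{1349}{35} = \frac{1454}{35} \approx 41.543$)
$\frac{O}{302467} + \frac{V}{321481} = \frac{1454}{35 \cdot 302467} - \frac{5621}{321481} = \frac{1454}{35} \cdot \frac{1}{302467} - \frac{5621}{321481} = \frac{1454}{10586345} - \frac{5621}{321481} = - \frac{59038411871}{3403308776945}$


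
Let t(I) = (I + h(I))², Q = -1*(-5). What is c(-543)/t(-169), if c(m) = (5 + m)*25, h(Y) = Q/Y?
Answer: -192072725/408008178 ≈ -0.47076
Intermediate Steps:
Q = 5
h(Y) = 5/Y
c(m) = 125 + 25*m
t(I) = (I + 5/I)²
c(-543)/t(-169) = (125 + 25*(-543))/(((5 + (-169)²)²/(-169)²)) = (125 - 13575)/(((5 + 28561)²/28561)) = -13450/((1/28561)*28566²) = -13450/((1/28561)*816016356) = -13450/816016356/28561 = -13450*28561/816016356 = -192072725/408008178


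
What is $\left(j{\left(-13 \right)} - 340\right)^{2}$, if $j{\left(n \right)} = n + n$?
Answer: $133956$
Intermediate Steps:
$j{\left(n \right)} = 2 n$
$\left(j{\left(-13 \right)} - 340\right)^{2} = \left(2 \left(-13\right) - 340\right)^{2} = \left(-26 - 340\right)^{2} = \left(-366\right)^{2} = 133956$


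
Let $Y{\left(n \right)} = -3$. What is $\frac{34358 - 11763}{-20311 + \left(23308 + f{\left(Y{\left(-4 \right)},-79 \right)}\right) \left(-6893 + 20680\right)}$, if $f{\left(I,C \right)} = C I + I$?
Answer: $\frac{22595}{324553243} \approx 6.9619 \cdot 10^{-5}$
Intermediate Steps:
$f{\left(I,C \right)} = I + C I$
$\frac{34358 - 11763}{-20311 + \left(23308 + f{\left(Y{\left(-4 \right)},-79 \right)}\right) \left(-6893 + 20680\right)} = \frac{34358 - 11763}{-20311 + \left(23308 - 3 \left(1 - 79\right)\right) \left(-6893 + 20680\right)} = \frac{22595}{-20311 + \left(23308 - -234\right) 13787} = \frac{22595}{-20311 + \left(23308 + 234\right) 13787} = \frac{22595}{-20311 + 23542 \cdot 13787} = \frac{22595}{-20311 + 324573554} = \frac{22595}{324553243}$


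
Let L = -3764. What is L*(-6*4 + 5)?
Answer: 71516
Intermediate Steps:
L*(-6*4 + 5) = -3764*(-6*4 + 5) = -3764*(-24 + 5) = -3764*(-19) = 71516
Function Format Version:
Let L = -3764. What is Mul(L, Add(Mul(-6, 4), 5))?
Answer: 71516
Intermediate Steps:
Mul(L, Add(Mul(-6, 4), 5)) = Mul(-3764, Add(Mul(-6, 4), 5)) = Mul(-3764, Add(-24, 5)) = Mul(-3764, -19) = 71516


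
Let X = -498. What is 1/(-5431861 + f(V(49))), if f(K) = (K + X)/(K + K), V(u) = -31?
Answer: -62/336774853 ≈ -1.8410e-7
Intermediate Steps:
f(K) = (-498 + K)/(2*K) (f(K) = (K - 498)/(K + K) = (-498 + K)/((2*K)) = (-498 + K)*(1/(2*K)) = (-498 + K)/(2*K))
1/(-5431861 + f(V(49))) = 1/(-5431861 + (½)*(-498 - 31)/(-31)) = 1/(-5431861 + (½)*(-1/31)*(-529)) = 1/(-5431861 + 529/62) = 1/(-336774853/62) = -62/336774853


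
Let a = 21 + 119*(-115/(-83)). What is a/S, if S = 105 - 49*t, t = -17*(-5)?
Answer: -19/415 ≈ -0.045783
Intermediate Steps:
t = 85
S = -4060 (S = 105 - 49*85 = 105 - 4165 = -4060)
a = 15428/83 (a = 21 + 119*(-115*(-1/83)) = 21 + 119*(115/83) = 21 + 13685/83 = 15428/83 ≈ 185.88)
a/S = (15428/83)/(-4060) = (15428/83)*(-1/4060) = -19/415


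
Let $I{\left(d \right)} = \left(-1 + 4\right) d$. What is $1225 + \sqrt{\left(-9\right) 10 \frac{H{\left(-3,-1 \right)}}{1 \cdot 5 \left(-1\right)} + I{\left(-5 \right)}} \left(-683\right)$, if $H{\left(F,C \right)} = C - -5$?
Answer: $1225 - 683 \sqrt{57} \approx -3931.5$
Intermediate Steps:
$H{\left(F,C \right)} = 5 + C$ ($H{\left(F,C \right)} = C + 5 = 5 + C$)
$I{\left(d \right)} = 3 d$
$1225 + \sqrt{\left(-9\right) 10 \frac{H{\left(-3,-1 \right)}}{1 \cdot 5 \left(-1\right)} + I{\left(-5 \right)}} \left(-683\right) = 1225 + \sqrt{\left(-9\right) 10 \frac{5 - 1}{1 \cdot 5 \left(-1\right)} + 3 \left(-5\right)} \left(-683\right) = 1225 + \sqrt{- 90 \frac{4}{5 \left(-1\right)} - 15} \left(-683\right) = 1225 + \sqrt{- 90 \frac{4}{-5} - 15} \left(-683\right) = 1225 + \sqrt{- 90 \cdot 4 \left(- \frac{1}{5}\right) - 15} \left(-683\right) = 1225 + \sqrt{\left(-90\right) \left(- \frac{4}{5}\right) - 15} \left(-683\right) = 1225 + \sqrt{72 - 15} \left(-683\right) = 1225 + \sqrt{57} \left(-683\right) = 1225 - 683 \sqrt{57}$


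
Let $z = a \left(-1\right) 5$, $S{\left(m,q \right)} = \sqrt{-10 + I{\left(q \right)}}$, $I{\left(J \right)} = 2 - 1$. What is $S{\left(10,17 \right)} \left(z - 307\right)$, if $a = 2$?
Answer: $- 951 i \approx - 951.0 i$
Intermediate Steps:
$I{\left(J \right)} = 1$ ($I{\left(J \right)} = 2 - 1 = 1$)
$S{\left(m,q \right)} = 3 i$ ($S{\left(m,q \right)} = \sqrt{-10 + 1} = \sqrt{-9} = 3 i$)
$z = -10$ ($z = 2 \left(-1\right) 5 = \left(-2\right) 5 = -10$)
$S{\left(10,17 \right)} \left(z - 307\right) = 3 i \left(-10 - 307\right) = 3 i \left(-317\right) = - 951 i$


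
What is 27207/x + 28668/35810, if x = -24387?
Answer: -45859359/145549745 ≈ -0.31508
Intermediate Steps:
27207/x + 28668/35810 = 27207/(-24387) + 28668/35810 = 27207*(-1/24387) + 28668*(1/35810) = -9069/8129 + 14334/17905 = -45859359/145549745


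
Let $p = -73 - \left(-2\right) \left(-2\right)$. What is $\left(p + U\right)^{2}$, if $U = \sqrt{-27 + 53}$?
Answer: $\left(77 - \sqrt{26}\right)^{2} \approx 5169.8$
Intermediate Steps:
$p = -77$ ($p = -73 - 4 = -77$)
$U = \sqrt{26} \approx 5.099$
$\left(p + U\right)^{2} = \left(-77 + \sqrt{26}\right)^{2}$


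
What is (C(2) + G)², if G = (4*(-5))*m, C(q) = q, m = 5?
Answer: 9604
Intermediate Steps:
G = -100 (G = (4*(-5))*5 = -20*5 = -100)
(C(2) + G)² = (2 - 100)² = (-98)² = 9604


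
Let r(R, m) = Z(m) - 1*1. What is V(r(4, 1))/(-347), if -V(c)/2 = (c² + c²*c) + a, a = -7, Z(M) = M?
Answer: -14/347 ≈ -0.040346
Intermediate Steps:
r(R, m) = -1 + m (r(R, m) = m - 1*1 = m - 1 = -1 + m)
V(c) = 14 - 2*c² - 2*c³ (V(c) = -2*((c² + c²*c) - 7) = -2*((c² + c³) - 7) = -2*(-7 + c² + c³) = 14 - 2*c² - 2*c³)
V(r(4, 1))/(-347) = (14 - 2*(-1 + 1)² - 2*(-1 + 1)³)/(-347) = (14 - 2*0² - 2*0³)*(-1/347) = (14 - 2*0 - 2*0)*(-1/347) = (14 + 0 + 0)*(-1/347) = 14*(-1/347) = -14/347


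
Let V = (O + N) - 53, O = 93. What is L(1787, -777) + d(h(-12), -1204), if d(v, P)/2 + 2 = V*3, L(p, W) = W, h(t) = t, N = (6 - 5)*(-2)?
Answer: -553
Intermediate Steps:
N = -2 (N = 1*(-2) = -2)
V = 38 (V = (93 - 2) - 53 = 91 - 53 = 38)
d(v, P) = 224 (d(v, P) = -4 + 2*(38*3) = -4 + 2*114 = -4 + 228 = 224)
L(1787, -777) + d(h(-12), -1204) = -777 + 224 = -553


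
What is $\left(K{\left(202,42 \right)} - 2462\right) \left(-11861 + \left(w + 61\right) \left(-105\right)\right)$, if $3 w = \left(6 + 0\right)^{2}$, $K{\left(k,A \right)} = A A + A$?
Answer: $12809056$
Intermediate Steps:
$K{\left(k,A \right)} = A + A^{2}$ ($K{\left(k,A \right)} = A^{2} + A = A + A^{2}$)
$w = 12$ ($w = \frac{\left(6 + 0\right)^{2}}{3} = \frac{6^{2}}{3} = \frac{1}{3} \cdot 36 = 12$)
$\left(K{\left(202,42 \right)} - 2462\right) \left(-11861 + \left(w + 61\right) \left(-105\right)\right) = \left(42 \left(1 + 42\right) - 2462\right) \left(-11861 + \left(12 + 61\right) \left(-105\right)\right) = \left(42 \cdot 43 - 2462\right) \left(-11861 + 73 \left(-105\right)\right) = \left(1806 - 2462\right) \left(-11861 - 7665\right) = \left(-656\right) \left(-19526\right) = 12809056$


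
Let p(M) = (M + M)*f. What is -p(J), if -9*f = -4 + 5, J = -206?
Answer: -412/9 ≈ -45.778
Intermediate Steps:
f = -1/9 (f = -(-4 + 5)/9 = -1/9*1 = -1/9 ≈ -0.11111)
p(M) = -2*M/9 (p(M) = (M + M)*(-1/9) = (2*M)*(-1/9) = -2*M/9)
-p(J) = -(-2)*(-206)/9 = -1*412/9 = -412/9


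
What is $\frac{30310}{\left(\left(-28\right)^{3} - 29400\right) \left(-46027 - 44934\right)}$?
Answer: $\frac{2165}{333644948} \approx 6.4889 \cdot 10^{-6}$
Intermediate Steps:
$\frac{30310}{\left(\left(-28\right)^{3} - 29400\right) \left(-46027 - 44934\right)} = \frac{30310}{\left(-21952 - 29400\right) \left(-90961\right)} = \frac{30310}{\left(-51352\right) \left(-90961\right)} = \frac{30310}{4671029272} = 30310 \cdot \frac{1}{4671029272} = \frac{2165}{333644948}$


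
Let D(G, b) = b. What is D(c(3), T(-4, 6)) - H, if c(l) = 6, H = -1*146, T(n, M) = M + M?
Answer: 158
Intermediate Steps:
T(n, M) = 2*M
H = -146
D(c(3), T(-4, 6)) - H = 2*6 - 1*(-146) = 12 + 146 = 158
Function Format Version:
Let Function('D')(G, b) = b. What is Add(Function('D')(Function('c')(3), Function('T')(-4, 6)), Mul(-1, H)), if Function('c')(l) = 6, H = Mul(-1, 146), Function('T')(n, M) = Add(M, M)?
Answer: 158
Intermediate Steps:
Function('T')(n, M) = Mul(2, M)
H = -146
Add(Function('D')(Function('c')(3), Function('T')(-4, 6)), Mul(-1, H)) = Add(Mul(2, 6), Mul(-1, -146)) = Add(12, 146) = 158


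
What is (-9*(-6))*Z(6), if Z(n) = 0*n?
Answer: 0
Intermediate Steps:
Z(n) = 0
(-9*(-6))*Z(6) = -9*(-6)*0 = 54*0 = 0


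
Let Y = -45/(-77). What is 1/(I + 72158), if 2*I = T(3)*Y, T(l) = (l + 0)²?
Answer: 154/11112737 ≈ 1.3858e-5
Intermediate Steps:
Y = 45/77 (Y = -45*(-1/77) = 45/77 ≈ 0.58442)
T(l) = l²
I = 405/154 (I = (3²*(45/77))/2 = (9*(45/77))/2 = (½)*(405/77) = 405/154 ≈ 2.6299)
1/(I + 72158) = 1/(405/154 + 72158) = 1/(11112737/154) = 154/11112737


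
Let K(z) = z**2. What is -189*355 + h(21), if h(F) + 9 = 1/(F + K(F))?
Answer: -31002047/462 ≈ -67104.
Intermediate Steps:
h(F) = -9 + 1/(F + F**2)
-189*355 + h(21) = -189*355 + (1 - 9*21 - 9*21**2)/(21*(1 + 21)) = -67095 + (1/21)*(1 - 189 - 9*441)/22 = -67095 + (1/21)*(1/22)*(1 - 189 - 3969) = -67095 + (1/21)*(1/22)*(-4157) = -67095 - 4157/462 = -31002047/462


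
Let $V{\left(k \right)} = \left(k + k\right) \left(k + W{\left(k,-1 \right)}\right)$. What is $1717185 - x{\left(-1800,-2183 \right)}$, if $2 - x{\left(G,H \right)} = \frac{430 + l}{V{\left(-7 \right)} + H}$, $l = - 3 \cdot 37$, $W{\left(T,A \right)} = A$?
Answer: $\frac{3556285674}{2071} \approx 1.7172 \cdot 10^{6}$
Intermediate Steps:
$V{\left(k \right)} = 2 k \left(-1 + k\right)$ ($V{\left(k \right)} = \left(k + k\right) \left(k - 1\right) = 2 k \left(-1 + k\right)$)
$l = -111$ ($l = \left(-1\right) 111 = -111$)
$x{\left(G,H \right)} = 2 - \frac{319}{112 + H}$ ($x{\left(G,H \right)} = 2 - \frac{430 - 111}{2 \left(-7\right) \left(-1 - 7\right) + H} = 2 - \frac{319}{2 \left(-7\right) \left(-8\right) + H} = 2 - \frac{319}{112 + H}$)
$1717185 - x{\left(-1800,-2183 \right)} = 1717185 - \frac{-95 + 2 \left(-2183\right)}{112 - 2183} = 1717185 - \frac{-95 - 4366}{-2071} = 1717185 - \left(- \frac{1}{2071}\right) \left(-4461\right) = 1717185 - \frac{4461}{2071} = \frac{3556285674}{2071}$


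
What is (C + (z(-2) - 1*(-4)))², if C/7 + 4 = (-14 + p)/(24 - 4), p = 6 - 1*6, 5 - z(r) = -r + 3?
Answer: 83521/100 ≈ 835.21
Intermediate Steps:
z(r) = 2 + r (z(r) = 5 - (-r + 3) = 5 - (3 - r) = 5 + (-3 + r) = 2 + r)
p = 0 (p = 6 - 6 = 0)
C = -329/10 (C = -28 + 7*((-14 + 0)/(24 - 4)) = -28 + 7*(-14/20) = -28 + 7*(-14*1/20) = -28 + 7*(-7/10) = -28 - 49/10 = -329/10 ≈ -32.900)
(C + (z(-2) - 1*(-4)))² = (-329/10 + ((2 - 2) - 1*(-4)))² = (-329/10 + (0 + 4))² = (-329/10 + 4)² = (-289/10)² = 83521/100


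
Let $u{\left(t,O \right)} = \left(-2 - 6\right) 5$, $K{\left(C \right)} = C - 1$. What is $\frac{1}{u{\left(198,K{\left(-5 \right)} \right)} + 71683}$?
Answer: $\frac{1}{71643} \approx 1.3958 \cdot 10^{-5}$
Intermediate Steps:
$K{\left(C \right)} = -1 + C$
$u{\left(t,O \right)} = -40$ ($u{\left(t,O \right)} = \left(-8\right) 5 = -40$)
$\frac{1}{u{\left(198,K{\left(-5 \right)} \right)} + 71683} = \frac{1}{-40 + 71683} = \frac{1}{71643}$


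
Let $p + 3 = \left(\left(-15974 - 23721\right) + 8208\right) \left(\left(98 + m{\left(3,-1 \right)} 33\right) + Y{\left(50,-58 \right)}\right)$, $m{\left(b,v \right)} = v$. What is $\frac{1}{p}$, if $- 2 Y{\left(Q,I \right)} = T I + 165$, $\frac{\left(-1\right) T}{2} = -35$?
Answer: $- \frac{2}{126735181} \approx -1.5781 \cdot 10^{-8}$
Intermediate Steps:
$T = 70$ ($T = \left(-2\right) \left(-35\right) = 70$)
$Y{\left(Q,I \right)} = - \frac{165}{2} - 35 I$ ($Y{\left(Q,I \right)} = - \frac{70 I + 165}{2} = - \frac{165 + 70 I}{2} = - \frac{165}{2} - 35 I$)
$p = - \frac{126735181}{2}$ ($p = -3 + \left(\left(-15974 - 23721\right) + 8208\right) \left(\left(98 - 33\right) - - \frac{3895}{2}\right) = -3 + \left(-39695 + 8208\right) \left(\left(98 - 33\right) + \left(- \frac{165}{2} + 2030\right)\right) = -3 - 31487 \left(65 + \frac{3895}{2}\right) = -3 - \frac{126735175}{2} = - \frac{126735181}{2} \approx -6.3368 \cdot 10^{7}$)
$\frac{1}{p} = \frac{1}{- \frac{126735181}{2}} = - \frac{2}{126735181}$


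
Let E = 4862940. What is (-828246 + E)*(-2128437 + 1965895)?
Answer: -655807232148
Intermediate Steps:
(-828246 + E)*(-2128437 + 1965895) = (-828246 + 4862940)*(-2128437 + 1965895) = 4034694*(-162542) = -655807232148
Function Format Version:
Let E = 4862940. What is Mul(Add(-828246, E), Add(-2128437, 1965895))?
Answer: -655807232148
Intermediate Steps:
Mul(Add(-828246, E), Add(-2128437, 1965895)) = Mul(Add(-828246, 4862940), Add(-2128437, 1965895)) = Mul(4034694, -162542) = -655807232148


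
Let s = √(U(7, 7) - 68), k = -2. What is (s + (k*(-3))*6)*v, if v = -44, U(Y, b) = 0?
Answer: -1584 - 88*I*√17 ≈ -1584.0 - 362.83*I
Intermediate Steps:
s = 2*I*√17 (s = √(0 - 68) = √(-68) = 2*I*√17 ≈ 8.2462*I)
(s + (k*(-3))*6)*v = (2*I*√17 - 2*(-3)*6)*(-44) = (2*I*√17 + 6*6)*(-44) = (2*I*√17 + 36)*(-44) = (36 + 2*I*√17)*(-44) = -1584 - 88*I*√17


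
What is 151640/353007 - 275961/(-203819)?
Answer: 18331896841/10278504819 ≈ 1.7835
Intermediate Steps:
151640/353007 - 275961/(-203819) = 151640*(1/353007) - 275961*(-1/203819) = 151640/353007 + 39423/29117 = 18331896841/10278504819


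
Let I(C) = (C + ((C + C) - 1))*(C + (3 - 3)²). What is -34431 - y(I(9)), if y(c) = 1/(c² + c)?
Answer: -1893360691/54990 ≈ -34431.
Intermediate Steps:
I(C) = C*(-1 + 3*C) (I(C) = (C + (2*C - 1))*(C + 0²) = (C + (-1 + 2*C))*(C + 0) = (-1 + 3*C)*C = C*(-1 + 3*C))
y(c) = 1/(c + c²)
-34431 - y(I(9)) = -34431 - 1/((9*(-1 + 3*9))*(1 + 9*(-1 + 3*9))) = -34431 - 1/((9*(-1 + 27))*(1 + 9*(-1 + 27))) = -34431 - 1/((9*26)*(1 + 9*26)) = -34431 - 1/(234*(1 + 234)) = -34431 - 1/(234*235) = -34431 - 1*1/54990 = -34431 - 1/54990 = -1893360691/54990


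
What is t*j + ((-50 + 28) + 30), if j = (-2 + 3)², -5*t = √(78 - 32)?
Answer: 8 - √46/5 ≈ 6.6435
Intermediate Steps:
t = -√46/5 (t = -√(78 - 32)/5 = -√46/5 ≈ -1.3565)
j = 1 (j = 1² = 1)
t*j + ((-50 + 28) + 30) = -√46/5*1 + ((-50 + 28) + 30) = -√46/5 + (-22 + 30) = -√46/5 + 8 = 8 - √46/5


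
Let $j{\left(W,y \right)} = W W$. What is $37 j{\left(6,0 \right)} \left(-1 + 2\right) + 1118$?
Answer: $2450$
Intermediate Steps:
$j{\left(W,y \right)} = W^{2}$
$37 j{\left(6,0 \right)} \left(-1 + 2\right) + 1118 = 37 \cdot 6^{2} \left(-1 + 2\right) + 1118 = 37 \cdot 36 \cdot 1 + 1118 = 37 \cdot 36 + 1118 = 1332 + 1118 = 2450$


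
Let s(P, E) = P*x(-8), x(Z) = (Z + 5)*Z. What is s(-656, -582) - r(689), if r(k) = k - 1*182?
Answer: -16251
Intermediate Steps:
x(Z) = Z*(5 + Z) (x(Z) = (5 + Z)*Z = Z*(5 + Z))
r(k) = -182 + k (r(k) = k - 182 = -182 + k)
s(P, E) = 24*P (s(P, E) = P*(-8*(5 - 8)) = P*(-8*(-3)) = P*24 = 24*P)
s(-656, -582) - r(689) = 24*(-656) - (-182 + 689) = -15744 - 1*507 = -15744 - 507 = -16251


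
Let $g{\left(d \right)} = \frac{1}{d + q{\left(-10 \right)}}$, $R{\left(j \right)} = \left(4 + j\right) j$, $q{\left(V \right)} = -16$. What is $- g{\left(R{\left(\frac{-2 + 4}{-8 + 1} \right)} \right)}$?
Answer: $\frac{49}{836} \approx 0.058612$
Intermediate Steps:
$R{\left(j \right)} = j \left(4 + j\right)$
$g{\left(d \right)} = \frac{1}{-16 + d}$ ($g{\left(d \right)} = \frac{1}{d - 16} = \frac{1}{-16 + d}$)
$- g{\left(R{\left(\frac{-2 + 4}{-8 + 1} \right)} \right)} = - \frac{1}{-16 + \frac{-2 + 4}{-8 + 1} \left(4 + \frac{-2 + 4}{-8 + 1}\right)} = - \frac{1}{-16 + \frac{2}{-7} \left(4 + \frac{2}{-7}\right)} = - \frac{1}{-16 + 2 \left(- \frac{1}{7}\right) \left(4 + 2 \left(- \frac{1}{7}\right)\right)} = - \frac{1}{-16 - \frac{2 \left(4 - \frac{2}{7}\right)}{7}} = - \frac{1}{-16 - \frac{52}{49}} = - \frac{1}{- \frac{836}{49}} = \left(-1\right) \left(- \frac{49}{836}\right) = \frac{49}{836}$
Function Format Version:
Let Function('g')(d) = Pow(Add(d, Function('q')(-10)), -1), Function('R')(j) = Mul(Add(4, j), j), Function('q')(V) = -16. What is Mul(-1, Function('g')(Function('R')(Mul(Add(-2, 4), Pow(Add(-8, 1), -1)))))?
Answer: Rational(49, 836) ≈ 0.058612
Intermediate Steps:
Function('R')(j) = Mul(j, Add(4, j))
Function('g')(d) = Pow(Add(-16, d), -1) (Function('g')(d) = Pow(Add(d, -16), -1) = Pow(Add(-16, d), -1))
Mul(-1, Function('g')(Function('R')(Mul(Add(-2, 4), Pow(Add(-8, 1), -1))))) = Mul(-1, Pow(Add(-16, Mul(Mul(Add(-2, 4), Pow(Add(-8, 1), -1)), Add(4, Mul(Add(-2, 4), Pow(Add(-8, 1), -1))))), -1)) = Mul(-1, Pow(Add(-16, Mul(Mul(2, Pow(-7, -1)), Add(4, Mul(2, Pow(-7, -1))))), -1)) = Mul(-1, Pow(Add(-16, Mul(Mul(2, Rational(-1, 7)), Add(4, Mul(2, Rational(-1, 7))))), -1)) = Mul(-1, Pow(Add(-16, Mul(Rational(-2, 7), Add(4, Rational(-2, 7)))), -1)) = Mul(-1, Pow(Add(-16, Mul(Rational(-2, 7), Rational(26, 7))), -1)) = Mul(-1, Pow(Add(-16, Rational(-52, 49)), -1)) = Mul(-1, Pow(Rational(-836, 49), -1)) = Mul(-1, Rational(-49, 836)) = Rational(49, 836)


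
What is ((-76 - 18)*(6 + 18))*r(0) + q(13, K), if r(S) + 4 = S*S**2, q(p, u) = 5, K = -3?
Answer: 9029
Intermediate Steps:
r(S) = -4 + S**3 (r(S) = -4 + S*S**2 = -4 + S**3)
((-76 - 18)*(6 + 18))*r(0) + q(13, K) = ((-76 - 18)*(6 + 18))*(-4 + 0**3) + 5 = (-94*24)*(-4 + 0) + 5 = -2256*(-4) + 5 = 9024 + 5 = 9029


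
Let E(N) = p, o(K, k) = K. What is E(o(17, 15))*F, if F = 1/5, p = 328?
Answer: 328/5 ≈ 65.600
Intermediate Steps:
E(N) = 328
F = ⅕ ≈ 0.20000
E(o(17, 15))*F = 328*(⅕) = 328/5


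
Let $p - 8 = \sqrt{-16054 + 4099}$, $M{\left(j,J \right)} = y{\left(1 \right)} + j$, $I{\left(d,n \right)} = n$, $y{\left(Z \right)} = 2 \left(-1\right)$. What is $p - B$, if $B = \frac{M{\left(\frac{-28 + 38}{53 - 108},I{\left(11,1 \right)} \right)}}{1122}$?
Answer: $\frac{16460}{2057} + i \sqrt{11955} \approx 8.0019 + 109.34 i$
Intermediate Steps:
$y{\left(Z \right)} = -2$
$M{\left(j,J \right)} = -2 + j$
$p = 8 + i \sqrt{11955}$ ($p = 8 + \sqrt{-16054 + 4099} = 8 + \sqrt{-11955} = 8 + i \sqrt{11955} \approx 8.0 + 109.34 i$)
$B = - \frac{4}{2057}$ ($B = \frac{-2 + \frac{-28 + 38}{53 - 108}}{1122} = \left(-2 + \frac{10}{-55}\right) \frac{1}{1122} = \left(-2 + 10 \left(- \frac{1}{55}\right)\right) \frac{1}{1122} = \left(-2 - \frac{2}{11}\right) \frac{1}{1122} = \left(- \frac{24}{11}\right) \frac{1}{1122} = - \frac{4}{2057} \approx -0.0019446$)
$p - B = \left(8 + i \sqrt{11955}\right) - - \frac{4}{2057} = \left(8 + i \sqrt{11955}\right) + \frac{4}{2057} = \frac{16460}{2057} + i \sqrt{11955}$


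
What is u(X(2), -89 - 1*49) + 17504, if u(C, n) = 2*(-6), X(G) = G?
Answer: 17492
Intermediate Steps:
u(C, n) = -12
u(X(2), -89 - 1*49) + 17504 = -12 + 17504 = 17492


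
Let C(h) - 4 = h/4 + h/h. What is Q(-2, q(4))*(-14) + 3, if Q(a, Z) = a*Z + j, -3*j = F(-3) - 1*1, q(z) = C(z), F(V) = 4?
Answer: 185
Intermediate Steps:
C(h) = 5 + h/4 (C(h) = 4 + (h/4 + h/h) = 4 + (h*(¼) + 1) = 4 + (h/4 + 1) = 4 + (1 + h/4) = 5 + h/4)
q(z) = 5 + z/4
j = -1 (j = -(4 - 1*1)/3 = -(4 - 1)/3 = -⅓*3 = -1)
Q(a, Z) = -1 + Z*a (Q(a, Z) = a*Z - 1 = Z*a - 1 = -1 + Z*a)
Q(-2, q(4))*(-14) + 3 = (-1 + (5 + (¼)*4)*(-2))*(-14) + 3 = (-1 + (5 + 1)*(-2))*(-14) + 3 = (-1 + 6*(-2))*(-14) + 3 = (-1 - 12)*(-14) + 3 = -13*(-14) + 3 = 182 + 3 = 185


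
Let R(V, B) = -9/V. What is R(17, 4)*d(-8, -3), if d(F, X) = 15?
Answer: -135/17 ≈ -7.9412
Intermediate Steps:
R(17, 4)*d(-8, -3) = -9/17*15 = -135/17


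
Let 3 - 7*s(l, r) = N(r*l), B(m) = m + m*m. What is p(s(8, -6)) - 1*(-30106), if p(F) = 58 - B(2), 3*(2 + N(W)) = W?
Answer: 30158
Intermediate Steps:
N(W) = -2 + W/3
B(m) = m + m²
s(l, r) = 5/7 - l*r/21 (s(l, r) = 3/7 - (-2 + (r*l)/3)/7 = 3/7 - (-2 + (l*r)/3)/7 = 3/7 - (-2 + l*r/3)/7 = 3/7 + (2/7 - l*r/21) = 5/7 - l*r/21)
p(F) = 52 (p(F) = 58 - 2*(1 + 2) = 58 - 2*3 = 58 - 1*6 = 58 - 6 = 52)
p(s(8, -6)) - 1*(-30106) = 52 - 1*(-30106) = 52 + 30106 = 30158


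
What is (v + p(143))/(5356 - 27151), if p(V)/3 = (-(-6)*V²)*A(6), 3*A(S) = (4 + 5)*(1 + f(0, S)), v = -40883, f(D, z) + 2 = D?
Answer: 1145129/21795 ≈ 52.541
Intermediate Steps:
f(D, z) = -2 + D
A(S) = -3 (A(S) = ((4 + 5)*(1 + (-2 + 0)))/3 = (9*(1 - 2))/3 = (9*(-1))/3 = (⅓)*(-9) = -3)
p(V) = -54*V² (p(V) = 3*(-(-6)*V²*(-3)) = 3*((6*V²)*(-3)) = 3*(-18*V²) = -54*V²)
(v + p(143))/(5356 - 27151) = (-40883 - 54*143²)/(5356 - 27151) = (-40883 - 54*20449)/(-21795) = (-40883 - 1104246)*(-1/21795) = -1145129*(-1/21795) = 1145129/21795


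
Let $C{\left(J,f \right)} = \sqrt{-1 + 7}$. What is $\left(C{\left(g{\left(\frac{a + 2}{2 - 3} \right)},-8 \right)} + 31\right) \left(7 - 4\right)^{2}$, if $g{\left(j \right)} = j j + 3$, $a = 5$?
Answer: $279 + 9 \sqrt{6} \approx 301.05$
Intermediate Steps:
$g{\left(j \right)} = 3 + j^{2}$ ($g{\left(j \right)} = j^{2} + 3 = 3 + j^{2}$)
$C{\left(J,f \right)} = \sqrt{6}$
$\left(C{\left(g{\left(\frac{a + 2}{2 - 3} \right)},-8 \right)} + 31\right) \left(7 - 4\right)^{2} = \left(\sqrt{6} + 31\right) \left(7 - 4\right)^{2} = \left(31 + \sqrt{6}\right) 3^{2} = \left(31 + \sqrt{6}\right) 9 = 279 + 9 \sqrt{6}$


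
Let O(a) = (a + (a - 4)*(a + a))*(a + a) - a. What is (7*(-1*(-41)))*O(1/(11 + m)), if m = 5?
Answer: -34153/1024 ≈ -33.353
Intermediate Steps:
O(a) = -a + 2*a*(a + 2*a*(-4 + a)) (O(a) = (a + (-4 + a)*(2*a))*(2*a) - a = (a + 2*a*(-4 + a))*(2*a) - a = 2*a*(a + 2*a*(-4 + a)) - a = -a + 2*a*(a + 2*a*(-4 + a)))
(7*(-1*(-41)))*O(1/(11 + m)) = (7*(-1*(-41)))*((-1 - 14/(11 + 5) + 4*(1/(11 + 5))²)/(11 + 5)) = (7*41)*((-1 - 14/16 + 4*(1/16)²)/16) = 287*((-1 - 14*1/16 + 4*(1/16)²)/16) = 287*((-1 - 7/8 + 4*(1/256))/16) = 287*((-1 - 7/8 + 1/64)/16) = 287*((1/16)*(-119/64)) = 287*(-119/1024) = -34153/1024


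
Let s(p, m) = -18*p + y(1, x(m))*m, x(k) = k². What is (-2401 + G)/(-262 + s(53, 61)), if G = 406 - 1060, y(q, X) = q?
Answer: 611/231 ≈ 2.6450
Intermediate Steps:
s(p, m) = m - 18*p (s(p, m) = -18*p + 1*m = -18*p + m = m - 18*p)
G = -654
(-2401 + G)/(-262 + s(53, 61)) = (-2401 - 654)/(-262 + (61 - 18*53)) = -3055/(-262 + (61 - 954)) = -3055/(-262 - 893) = -3055/(-1155) = -3055*(-1/1155) = 611/231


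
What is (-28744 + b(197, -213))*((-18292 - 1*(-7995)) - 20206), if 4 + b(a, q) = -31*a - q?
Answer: 1056684926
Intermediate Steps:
b(a, q) = -4 - q - 31*a (b(a, q) = -4 + (-31*a - q) = -4 + (-q - 31*a) = -4 - q - 31*a)
(-28744 + b(197, -213))*((-18292 - 1*(-7995)) - 20206) = (-28744 + (-4 - 1*(-213) - 31*197))*((-18292 - 1*(-7995)) - 20206) = (-28744 + (-4 + 213 - 6107))*((-18292 + 7995) - 20206) = (-28744 - 5898)*(-10297 - 20206) = -34642*(-30503) = 1056684926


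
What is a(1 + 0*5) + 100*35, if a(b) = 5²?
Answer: 3525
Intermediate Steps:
a(b) = 25
a(1 + 0*5) + 100*35 = 25 + 100*35 = 25 + 3500 = 3525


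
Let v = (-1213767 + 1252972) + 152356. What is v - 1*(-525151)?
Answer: 716712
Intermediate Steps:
v = 191561 (v = 39205 + 152356 = 191561)
v - 1*(-525151) = 191561 - 1*(-525151) = 191561 + 525151 = 716712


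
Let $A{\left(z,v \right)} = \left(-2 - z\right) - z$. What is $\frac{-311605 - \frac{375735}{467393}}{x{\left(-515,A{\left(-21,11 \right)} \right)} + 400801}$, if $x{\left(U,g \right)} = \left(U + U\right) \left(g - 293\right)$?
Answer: $- \frac{145642371500}{309129523663} \approx -0.47114$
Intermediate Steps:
$A{\left(z,v \right)} = -2 - 2 z$
$x{\left(U,g \right)} = 2 U \left(-293 + g\right)$
$\frac{-311605 - \frac{375735}{467393}}{x{\left(-515,A{\left(-21,11 \right)} \right)} + 400801} = \frac{-311605 - \frac{375735}{467393}}{2 \left(-515\right) \left(-293 - -40\right) + 400801} = \frac{-311605 - \frac{375735}{467393}}{2 \left(-515\right) \left(-293 + \left(-2 + 42\right)\right) + 400801} = \frac{-311605 - \frac{375735}{467393}}{2 \left(-515\right) \left(-293 + 40\right) + 400801} = - \frac{145642371500}{467393 \left(2 \left(-515\right) \left(-253\right) + 400801\right)} = - \frac{145642371500}{467393 \left(260590 + 400801\right)} = - \frac{145642371500}{467393 \cdot 661391} = \left(- \frac{145642371500}{467393}\right) \frac{1}{661391} = - \frac{145642371500}{309129523663}$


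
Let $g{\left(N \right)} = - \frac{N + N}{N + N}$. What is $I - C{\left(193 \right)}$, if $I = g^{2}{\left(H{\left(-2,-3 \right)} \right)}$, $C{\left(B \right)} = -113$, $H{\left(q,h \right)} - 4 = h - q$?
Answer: $114$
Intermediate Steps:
$H{\left(q,h \right)} = 4 + h - q$ ($H{\left(q,h \right)} = 4 + \left(h - q\right) = 4 + h - q$)
$g{\left(N \right)} = -1$ ($g{\left(N \right)} = - \frac{2 N}{2 N} = - 2 N \frac{1}{2 N} = \left(-1\right) 1 = -1$)
$I = 1$ ($I = \left(-1\right)^{2} = 1$)
$I - C{\left(193 \right)} = 1 - -113 = 1 + 113 = 114$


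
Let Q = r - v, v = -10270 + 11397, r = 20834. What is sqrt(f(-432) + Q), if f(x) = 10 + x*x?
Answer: sqrt(206341) ≈ 454.25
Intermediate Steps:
v = 1127
Q = 19707 (Q = 20834 - 1*1127 = 20834 - 1127 = 19707)
f(x) = 10 + x**2
sqrt(f(-432) + Q) = sqrt((10 + (-432)**2) + 19707) = sqrt((10 + 186624) + 19707) = sqrt(186634 + 19707) = sqrt(206341)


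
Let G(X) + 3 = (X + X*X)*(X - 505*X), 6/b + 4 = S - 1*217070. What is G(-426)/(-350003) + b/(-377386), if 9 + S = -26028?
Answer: -594398642624529153274/5351935997693923 ≈ -1.1106e+5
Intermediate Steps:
S = -26037 (S = -9 - 26028 = -26037)
b = -2/81037 (b = 6/(-4 + (-26037 - 1*217070)) = 6/(-4 + (-26037 - 217070)) = 6/(-4 - 243107) = 6/(-243111) = 6*(-1/243111) = -2/81037 ≈ -2.4680e-5)
G(X) = -3 - 504*X*(X + X²) (G(X) = -3 + (X + X*X)*(X - 505*X) = -3 + (X + X²)*(-504*X) = -3 - 504*X*(X + X²))
G(-426)/(-350003) + b/(-377386) = (-3 - 504*(-426)² - 504*(-426)³)/(-350003) - 2/81037/(-377386) = (-3 - 504*181476 - 504*(-77308776))*(-1/350003) - 2/81037*(-1/377386) = (-3 - 91463904 + 38963623104)*(-1/350003) + 1/15291114641 = 38872159197*(-1/350003) + 1/15291114641 = -38872159197/350003 + 1/15291114641 = -594398642624529153274/5351935997693923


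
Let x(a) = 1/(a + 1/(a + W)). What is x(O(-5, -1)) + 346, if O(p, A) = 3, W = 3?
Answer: 6580/19 ≈ 346.32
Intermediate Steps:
x(a) = 1/(a + 1/(3 + a)) (x(a) = 1/(a + 1/(a + 3)) = 1/(a + 1/(3 + a)))
x(O(-5, -1)) + 346 = (3 + 3)/(1 + 3**2 + 3*3) + 346 = 6/(1 + 9 + 9) + 346 = 6/19 + 346 = 6580/19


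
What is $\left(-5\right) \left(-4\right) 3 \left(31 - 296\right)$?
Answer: $-15900$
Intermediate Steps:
$\left(-5\right) \left(-4\right) 3 \left(31 - 296\right) = 20 \cdot 3 \left(-265\right) = 60 \left(-265\right) = -15900$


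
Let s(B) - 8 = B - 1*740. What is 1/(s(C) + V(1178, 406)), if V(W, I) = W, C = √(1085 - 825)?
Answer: 223/99328 - √65/99328 ≈ 0.0021639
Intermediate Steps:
C = 2*√65 (C = √260 = 2*√65 ≈ 16.125)
s(B) = -732 + B (s(B) = 8 + (B - 1*740) = 8 + (B - 740) = 8 + (-740 + B) = -732 + B)
1/(s(C) + V(1178, 406)) = 1/((-732 + 2*√65) + 1178) = 1/(446 + 2*√65)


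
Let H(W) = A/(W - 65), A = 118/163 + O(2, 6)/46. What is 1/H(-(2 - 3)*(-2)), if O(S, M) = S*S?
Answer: -251183/3040 ≈ -82.626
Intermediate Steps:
O(S, M) = S**2
A = 3040/3749 (A = 118/163 + 2**2/46 = 118*(1/163) + 4*(1/46) = 118/163 + 2/23 = 3040/3749 ≈ 0.81088)
H(W) = 3040/(3749*(-65 + W)) (H(W) = 3040/(3749*(W - 65)) = 3040/(3749*(-65 + W)))
1/H(-(2 - 3)*(-2)) = 1/(3040/(3749*(-65 - (2 - 3)*(-2)))) = 1/(3040/(3749*(-65 - (-1)*(-2)))) = 1/(3040/(3749*(-65 - 1*2))) = 1/(3040/(3749*(-65 - 2))) = 1/((3040/3749)/(-67)) = 1/((3040/3749)*(-1/67)) = 1/(-3040/251183) = -251183/3040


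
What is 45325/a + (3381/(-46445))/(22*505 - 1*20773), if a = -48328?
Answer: -138378282581/147547696840 ≈ -0.93785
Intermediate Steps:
45325/a + (3381/(-46445))/(22*505 - 1*20773) = 45325/(-48328) + (3381/(-46445))/(22*505 - 1*20773) = 45325*(-1/48328) + (3381*(-1/46445))/(11110 - 20773) = -6475/6904 - 483/6635/(-9663) = -6475/6904 - 483/6635*(-1/9663) = -6475/6904 + 161/21371335 = -138378282581/147547696840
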